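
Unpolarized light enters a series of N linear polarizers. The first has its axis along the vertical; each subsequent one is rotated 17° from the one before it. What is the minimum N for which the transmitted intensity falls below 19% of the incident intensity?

N = 12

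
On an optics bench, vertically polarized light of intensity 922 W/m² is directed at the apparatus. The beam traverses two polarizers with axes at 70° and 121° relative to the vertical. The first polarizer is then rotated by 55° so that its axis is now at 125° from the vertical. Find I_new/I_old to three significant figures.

I_new/I_old ≈ 7.07

Before rotation:
By Malus's law, I₁ = I₀ cos²(70° − 0°) = I₀ cos²(70°) = 0.117 I₀.
I₂ = I₁ cos²(121° − 70°) = 0.117 I₀ · cos²(51°) = 0.04633 I₀.
After rotation:
I₁ = I₀ cos²(125° − 0°) = I₀ cos²(55°) = 0.329 I₀.
I₂ = I₁ cos²(121° − 125°) = 0.329 I₀ · cos²(4°) = 0.3274 I₀.
Ratio = 0.3274 / 0.04633 = 7.067.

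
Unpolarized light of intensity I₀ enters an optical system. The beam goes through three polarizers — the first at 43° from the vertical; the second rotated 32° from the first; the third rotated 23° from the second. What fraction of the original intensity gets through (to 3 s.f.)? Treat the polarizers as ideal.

≈ 0.305 I₀

Unpolarized light through the first polarizer → I₁ = ½ I₀, now polarized at 43°.
I₂ = I₁ cos²(32°) = 0.5 · 0.7192 I₀ = 0.3596 I₀.
I₃ = I₂ cos²(23°) = 0.3596 · 0.8473 I₀ = 0.3047 I₀.
Transmitted fraction = 0.3047.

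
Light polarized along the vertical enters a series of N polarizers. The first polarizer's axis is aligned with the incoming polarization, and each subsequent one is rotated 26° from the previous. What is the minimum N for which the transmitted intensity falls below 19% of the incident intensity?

First polarizer is aligned with the polarization: full transmission.
Each further stage multiplies by cos²(26°) = 0.8078.
After N polarizers: T = 0.8078^(N−1). Require T < 0.19 ⇒ N−1 > ln(0.19)/ln(0.8078) = 7.78, so N−1 ≥ 8 and N = 9.
Check: N=9 gives T = 0.1814 < 0.19; N=8 gives T = 0.2245.

N = 9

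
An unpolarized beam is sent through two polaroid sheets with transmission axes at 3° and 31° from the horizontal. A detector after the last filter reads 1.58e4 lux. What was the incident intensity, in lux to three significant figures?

I₀ ≈ 4.05e4 lux

Unpolarized light through the first polarizer → I₁ = ½ I₀, now polarized at 3°.
I₂ = I₁ cos²(31° − 3°) = 0.5 I₀ · cos²(28°) = 0.3898 I₀.
So 1.58e4 lux = 0.3898 I₀, giving I₀ = 1.58e4/0.3898 = 4.053e+04 lux.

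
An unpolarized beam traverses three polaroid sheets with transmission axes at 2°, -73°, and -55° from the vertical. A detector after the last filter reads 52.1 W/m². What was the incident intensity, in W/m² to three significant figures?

I₀ ≈ 1720 W/m²

Unpolarized light through the first polarizer → I₁ = ½ I₀, now polarized at 2°.
I₂ = I₁ cos²(-73° − 2°) = 0.5 I₀ · cos²(75°) = 0.03349 I₀.
I₃ = I₂ cos²(-55° + 73°) = 0.03349 I₀ · cos²(18°) = 0.0303 I₀.
So 52.1 W/m² = 0.0303 I₀, giving I₀ = 52.1/0.0303 = 1720 W/m².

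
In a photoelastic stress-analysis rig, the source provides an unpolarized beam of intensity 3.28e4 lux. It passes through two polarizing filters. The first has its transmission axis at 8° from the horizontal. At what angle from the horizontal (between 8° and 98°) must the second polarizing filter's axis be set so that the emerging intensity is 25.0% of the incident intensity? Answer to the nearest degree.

Unpolarized light through the first polarizer → I₁ = ½ I₀, now polarized at 8°.
Need I₂/I₀ = 0.25, so cos²(θ − 8°) = 0.25 / 0.5 = 0.5.
θ − 8° = arccos(√0.5) = 45.0°, giving θ ≈ 8 + 45.0 = 53.0°.

θ ≈ 53°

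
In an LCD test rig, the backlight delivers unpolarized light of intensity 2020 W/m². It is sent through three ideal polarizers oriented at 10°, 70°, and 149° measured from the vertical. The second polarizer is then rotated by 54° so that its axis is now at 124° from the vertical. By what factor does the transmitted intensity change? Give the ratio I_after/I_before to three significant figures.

Before rotation:
Unpolarized light through the first polarizer → I₁ = ½ I₀, now polarized at 10°.
I₂ = I₁ cos²(70° − 10°) = 0.5 I₀ · cos²(60°) = 0.125 I₀.
I₃ = I₂ cos²(149° − 70°) = 0.125 I₀ · cos²(79°) = 0.004551 I₀.
After rotation:
Unpolarized light through the first polarizer → I₁ = ½ I₀, now polarized at 10°.
Angle between axes 1 and 2: 66°. I₂ = 0.5 I₀ · cos²(66°) = 0.08272 I₀.
I₃ = I₂ cos²(149° − 124°) = 0.08272 I₀ · cos²(25°) = 0.06794 I₀.
Ratio = 0.06794 / 0.004551 = 14.93.

I_new/I_old ≈ 14.9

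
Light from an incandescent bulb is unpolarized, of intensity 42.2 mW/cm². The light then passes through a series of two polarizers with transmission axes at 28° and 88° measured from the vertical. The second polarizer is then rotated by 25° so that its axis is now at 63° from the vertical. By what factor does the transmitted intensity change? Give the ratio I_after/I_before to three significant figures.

Before rotation:
Unpolarized light through the first polarizer → I₁ = ½ I₀, now polarized at 28°.
I₂ = I₁ cos²(88° − 28°) = 0.5 I₀ · cos²(60°) = 0.125 I₀.
After rotation:
Unpolarized light through the first polarizer → I₁ = ½ I₀, now polarized at 28°.
I₂ = I₁ cos²(63° − 28°) = 0.5 I₀ · cos²(35°) = 0.3355 I₀.
Ratio = 0.3355 / 0.125 = 2.684.

I_new/I_old ≈ 2.68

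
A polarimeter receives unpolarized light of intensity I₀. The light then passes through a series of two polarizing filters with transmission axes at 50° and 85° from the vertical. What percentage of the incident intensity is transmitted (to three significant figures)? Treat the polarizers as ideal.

≈ 33.6%

Unpolarized light through the first polarizer → I₁ = ½ I₀, now polarized at 50°.
I₂ = I₁ cos²(85° − 50°) = 0.5 I₀ · cos²(35°) = 0.3355 I₀.
That is 33.55% of the incident intensity.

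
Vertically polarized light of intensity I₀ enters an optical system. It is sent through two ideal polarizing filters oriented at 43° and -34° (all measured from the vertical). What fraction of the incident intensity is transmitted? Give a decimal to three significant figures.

≈ 0.0271 I₀

I₁ = I₀ cos²(43° − 0°) = I₀ cos²(43°) = 0.5349 I₀.
I₂ = I₁ cos²(-34° − 43°) = 0.5349 I₀ · cos²(77°) = 0.02707 I₀.
Transmitted fraction = 0.02707.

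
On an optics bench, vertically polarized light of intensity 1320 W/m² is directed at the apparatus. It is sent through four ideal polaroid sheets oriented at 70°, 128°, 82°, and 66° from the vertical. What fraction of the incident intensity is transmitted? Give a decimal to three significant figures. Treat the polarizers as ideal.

I/I₀ ≈ 0.0146

I₁ = 1320 W/m² · cos²(70°) = 154.4 W/m².
I₂ = I₁ · cos²(58°) = 154.4 · 0.2808 = 43.36 W/m².
I₃ = I₂ · cos²(46°) = 43.36 · 0.4826 = 20.92 W/m².
I₄ = I₃ · cos²(16°) = 20.92 · 0.924 = 19.33 W/m².
Transmitted fraction = 0.01465.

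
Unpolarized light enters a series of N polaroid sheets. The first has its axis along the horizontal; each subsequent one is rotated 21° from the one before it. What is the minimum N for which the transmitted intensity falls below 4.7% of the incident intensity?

First polarizer halves the unpolarized light: factor 1/2.
Each further stage multiplies by cos²(21°) = 0.8716.
After N polarizers: T = 0.5·0.8716^(N−1). Require T < 0.047 ⇒ N−1 > ln(0.047/0.5)/ln(0.8716) = 17.20, so N−1 ≥ 18 and N = 19.
Check: N=19 gives T = 0.04211 < 0.047; N=18 gives T = 0.04832.

N = 19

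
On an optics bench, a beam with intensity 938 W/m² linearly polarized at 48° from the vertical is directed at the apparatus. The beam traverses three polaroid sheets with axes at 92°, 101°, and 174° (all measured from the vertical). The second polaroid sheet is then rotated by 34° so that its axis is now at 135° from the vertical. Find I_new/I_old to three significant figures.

Before rotation:
By Malus's law, I₁ = I₀ cos²(92° − 48°) = I₀ cos²(44°) = 0.5174 I₀.
I₂ = I₁ cos²(101° − 92°) = 0.5174 I₀ · cos²(9°) = 0.5048 I₀.
I₃ = I₂ cos²(174° − 101°) = 0.5048 I₀ · cos²(73°) = 0.04315 I₀.
After rotation:
I₁ = I₀ cos²(92° − 48°) = I₀ cos²(44°) = 0.5174 I₀.
I₂ = I₁ cos²(135° − 92°) = 0.5174 I₀ · cos²(43°) = 0.2768 I₀.
I₃ = I₂ cos²(174° − 135°) = 0.2768 I₀ · cos²(39°) = 0.1672 I₀.
Ratio = 0.1672 / 0.04315 = 3.874.

I_new/I_old ≈ 3.87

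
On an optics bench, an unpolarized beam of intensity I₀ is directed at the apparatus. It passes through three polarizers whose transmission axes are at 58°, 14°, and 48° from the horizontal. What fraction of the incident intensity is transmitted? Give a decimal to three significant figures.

Unpolarized light through the first polarizer → I₁ = ½ I₀, now polarized at 58°.
I₂ = I₁ cos²(14° − 58°) = 0.5 I₀ · cos²(44°) = 0.2587 I₀.
I₃ = I₂ cos²(48° − 14°) = 0.2587 I₀ · cos²(34°) = 0.1778 I₀.
Transmitted fraction = 0.1778.

≈ 0.178 I₀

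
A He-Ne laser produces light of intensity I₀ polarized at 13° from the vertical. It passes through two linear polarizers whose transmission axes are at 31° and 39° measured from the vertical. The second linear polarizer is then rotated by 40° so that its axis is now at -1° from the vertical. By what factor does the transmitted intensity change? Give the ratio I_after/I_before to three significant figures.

Before rotation:
I₁ = I₀ cos²(31° − 13°) = I₀ cos²(18°) = 0.9045 I₀.
I₂ = I₁ cos²(39° − 31°) = 0.9045 I₀ · cos²(8°) = 0.887 I₀.
After rotation:
I₁ = I₀ cos²(31° − 13°) = I₀ cos²(18°) = 0.9045 I₀.
I₂ = I₁ cos²(-1° − 31°) = 0.9045 I₀ · cos²(32°) = 0.6505 I₀.
Ratio = 0.6505 / 0.887 = 0.7334.

I_new/I_old ≈ 0.733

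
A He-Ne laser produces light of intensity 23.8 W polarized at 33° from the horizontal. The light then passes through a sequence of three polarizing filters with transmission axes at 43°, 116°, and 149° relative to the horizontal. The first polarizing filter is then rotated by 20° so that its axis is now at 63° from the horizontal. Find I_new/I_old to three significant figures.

I_new/I_old ≈ 3.28

Before rotation:
I₁ = I₀ cos²(43° − 33°) = I₀ cos²(10°) = 0.9698 I₀.
I₂ = I₁ cos²(116° − 43°) = 0.9698 I₀ · cos²(73°) = 0.0829 I₀.
I₃ = I₂ cos²(149° − 116°) = 0.0829 I₀ · cos²(33°) = 0.05831 I₀.
After rotation:
I₁ = I₀ cos²(63° − 33°) = I₀ cos²(30°) = 0.75 I₀.
I₂ = I₁ cos²(116° − 63°) = 0.75 I₀ · cos²(53°) = 0.2716 I₀.
I₃ = I₂ cos²(149° − 116°) = 0.2716 I₀ · cos²(33°) = 0.1911 I₀.
Ratio = 0.1911 / 0.05831 = 3.277.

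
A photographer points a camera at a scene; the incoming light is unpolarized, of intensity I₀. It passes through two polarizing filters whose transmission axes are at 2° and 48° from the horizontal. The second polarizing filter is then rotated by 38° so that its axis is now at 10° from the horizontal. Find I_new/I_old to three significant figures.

Before rotation:
Unpolarized light through the first polarizer → I₁ = ½ I₀, now polarized at 2°.
I₂ = I₁ cos²(48° − 2°) = 0.5 I₀ · cos²(46°) = 0.2413 I₀.
After rotation:
Unpolarized light through the first polarizer → I₁ = ½ I₀, now polarized at 2°.
I₂ = I₁ cos²(10° − 2°) = 0.5 I₀ · cos²(8°) = 0.4903 I₀.
Ratio = 0.4903 / 0.2413 = 2.032.

I_new/I_old ≈ 2.03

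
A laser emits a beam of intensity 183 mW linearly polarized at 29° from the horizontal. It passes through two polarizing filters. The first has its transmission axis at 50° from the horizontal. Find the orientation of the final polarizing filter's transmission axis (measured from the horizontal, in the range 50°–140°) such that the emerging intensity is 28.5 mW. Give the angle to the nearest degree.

θ ≈ 115°

I₁ = I₀ cos²(50° − 29°) = I₀ cos²(21°) = 0.8716 I₀.
Target fraction: 28.5 / 183 mW = 0.1557 of I₀.
Need I₂/I₀ = 0.1557, so cos²(θ − 50°) = 0.1557 / 0.8716 = 0.1787.
θ − 50° = arccos(√0.1787) = 65.0°, giving θ ≈ 50 + 65.0 = 115.0°.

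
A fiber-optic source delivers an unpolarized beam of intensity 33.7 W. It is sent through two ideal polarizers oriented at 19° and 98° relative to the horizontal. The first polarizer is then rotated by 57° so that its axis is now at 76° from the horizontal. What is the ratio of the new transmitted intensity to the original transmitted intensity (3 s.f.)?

Before rotation:
Unpolarized light through the first polarizer → I₁ = ½ I₀, now polarized at 19°.
I₂ = I₁ cos²(98° − 19°) = 0.5 I₀ · cos²(79°) = 0.0182 I₀.
After rotation:
Unpolarized light through the first polarizer → I₁ = ½ I₀, now polarized at 76°.
I₂ = I₁ cos²(98° − 76°) = 0.5 I₀ · cos²(22°) = 0.4298 I₀.
Ratio = 0.4298 / 0.0182 = 23.61.

I_new/I_old ≈ 23.6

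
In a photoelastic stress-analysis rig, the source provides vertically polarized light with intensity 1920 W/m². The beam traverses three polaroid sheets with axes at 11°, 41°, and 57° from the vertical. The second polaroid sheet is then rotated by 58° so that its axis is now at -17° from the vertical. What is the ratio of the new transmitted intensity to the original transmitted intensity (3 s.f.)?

Before rotation:
I₁ = I₀ cos²(11° − 0°) = I₀ cos²(11°) = 0.9636 I₀.
I₂ = I₁ cos²(41° − 11°) = 0.9636 I₀ · cos²(30°) = 0.7227 I₀.
I₃ = I₂ cos²(57° − 41°) = 0.7227 I₀ · cos²(16°) = 0.6678 I₀.
After rotation:
I₁ = I₀ cos²(11° − 0°) = I₀ cos²(11°) = 0.9636 I₀.
I₂ = I₁ cos²(-17° − 11°) = 0.9636 I₀ · cos²(28°) = 0.7512 I₀.
I₃ = I₂ cos²(57° + 17°) = 0.7512 I₀ · cos²(74°) = 0.05707 I₀.
Ratio = 0.05707 / 0.6678 = 0.08547.

I_new/I_old ≈ 0.0855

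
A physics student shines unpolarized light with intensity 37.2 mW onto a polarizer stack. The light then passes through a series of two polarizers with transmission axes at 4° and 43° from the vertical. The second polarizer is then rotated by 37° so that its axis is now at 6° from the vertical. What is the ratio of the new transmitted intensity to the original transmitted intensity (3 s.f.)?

I_new/I_old ≈ 1.65

Before rotation:
Unpolarized light through the first polarizer → I₁ = ½ I₀, now polarized at 4°.
I₂ = I₁ cos²(43° − 4°) = 0.5 I₀ · cos²(39°) = 0.302 I₀.
After rotation:
Unpolarized light through the first polarizer → I₁ = ½ I₀, now polarized at 4°.
I₂ = I₁ cos²(6° − 4°) = 0.5 I₀ · cos²(2°) = 0.4994 I₀.
Ratio = 0.4994 / 0.302 = 1.654.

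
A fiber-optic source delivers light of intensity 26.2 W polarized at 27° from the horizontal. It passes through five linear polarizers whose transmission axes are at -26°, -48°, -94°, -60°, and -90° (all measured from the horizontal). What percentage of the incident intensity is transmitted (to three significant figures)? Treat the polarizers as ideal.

≈ 7.74%

I₁ = 26.2 W · cos²(53°) = 9.489 W.
I₂ = I₁ · cos²(22°) = 9.489 · 0.8597 = 8.158 W.
I₃ = I₂ · cos²(46°) = 8.158 · 0.4826 = 3.936 W.
I₄ = I₃ · cos²(34°) = 3.936 · 0.6873 = 2.706 W.
I₅ = I₄ · cos²(30°) = 2.706 · 0.75 = 2.029 W.
That is 7.745% of the incident intensity.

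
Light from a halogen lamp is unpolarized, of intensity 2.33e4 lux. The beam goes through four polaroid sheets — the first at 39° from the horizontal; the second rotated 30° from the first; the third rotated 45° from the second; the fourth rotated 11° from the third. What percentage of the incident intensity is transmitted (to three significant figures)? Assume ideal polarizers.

≈ 18.1%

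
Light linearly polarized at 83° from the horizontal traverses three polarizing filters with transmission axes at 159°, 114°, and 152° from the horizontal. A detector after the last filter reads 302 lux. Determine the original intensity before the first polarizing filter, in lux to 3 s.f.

I₀ ≈ 1.66e4 lux

I₁ = I₀ cos²(159° − 83°) = I₀ cos²(76°) = 0.05853 I₀.
I₂ = I₁ cos²(114° − 159°) = 0.05853 I₀ · cos²(45°) = 0.02926 I₀.
I₃ = I₂ cos²(152° − 114°) = 0.02926 I₀ · cos²(38°) = 0.01817 I₀.
So 302 lux = 0.01817 I₀, giving I₀ = 302/0.01817 = 1.662e+04 lux.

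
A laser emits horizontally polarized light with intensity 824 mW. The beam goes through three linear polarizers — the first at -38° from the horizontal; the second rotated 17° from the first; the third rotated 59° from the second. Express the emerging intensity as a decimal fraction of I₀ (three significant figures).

I₁ = 824 mW · cos²(38°) = 511.7 mW.
I₂ = I₁ · cos²(17°) = 511.7 · 0.9145 = 467.9 mW.
I₃ = I₂ · cos²(59°) = 467.9 · 0.2653 = 124.1 mW.
Transmitted fraction = 0.1506.

I/I₀ ≈ 0.151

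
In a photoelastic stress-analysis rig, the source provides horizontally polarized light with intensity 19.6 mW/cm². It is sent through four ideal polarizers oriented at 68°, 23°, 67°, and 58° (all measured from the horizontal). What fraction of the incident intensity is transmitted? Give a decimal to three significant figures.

By Malus's law, I₁ = 19.6 mW/cm² · cos²(68°) = 2.75 mW/cm².
I₂ = I₁ · cos²(45°) = 2.75 · 0.5 = 1.375 mW/cm².
I₃ = I₂ · cos²(44°) = 1.375 · 0.5174 = 0.7116 mW/cm².
I₄ = I₃ · cos²(9°) = 0.7116 · 0.9755 = 0.6942 mW/cm².
Transmitted fraction = 0.03542.

I/I₀ ≈ 0.0354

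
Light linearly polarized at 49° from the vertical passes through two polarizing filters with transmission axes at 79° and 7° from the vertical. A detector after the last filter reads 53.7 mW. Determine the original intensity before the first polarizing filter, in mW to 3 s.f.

I₀ ≈ 750 mW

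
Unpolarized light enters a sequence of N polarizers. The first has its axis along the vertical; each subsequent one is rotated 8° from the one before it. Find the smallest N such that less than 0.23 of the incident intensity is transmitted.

N = 41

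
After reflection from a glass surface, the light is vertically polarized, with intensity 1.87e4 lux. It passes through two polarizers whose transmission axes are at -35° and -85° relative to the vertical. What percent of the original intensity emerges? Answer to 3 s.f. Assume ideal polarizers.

≈ 27.7%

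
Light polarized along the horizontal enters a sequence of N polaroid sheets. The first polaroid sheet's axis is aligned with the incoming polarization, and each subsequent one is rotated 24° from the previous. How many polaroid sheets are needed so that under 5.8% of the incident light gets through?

N = 17

First polarizer is aligned with the polarization: full transmission.
Each further stage multiplies by cos²(24°) = 0.8346.
After N polarizers: T = 0.8346^(N−1). Require T < 0.058 ⇒ N−1 > ln(0.058)/ln(0.8346) = 15.74, so N−1 ≥ 16 and N = 17.
Check: N=17 gives T = 0.05538 < 0.058; N=16 gives T = 0.06636.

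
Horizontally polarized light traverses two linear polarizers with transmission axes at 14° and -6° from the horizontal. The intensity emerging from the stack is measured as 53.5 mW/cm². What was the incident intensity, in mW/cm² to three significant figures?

I₀ ≈ 64.4 mW/cm²

I₁ = I₀ cos²(14° − 0°) = I₀ cos²(14°) = 0.9415 I₀.
I₂ = I₁ cos²(-6° − 14°) = 0.9415 I₀ · cos²(20°) = 0.8313 I₀.
So 53.5 mW/cm² = 0.8313 I₀, giving I₀ = 53.5/0.8313 = 64.35 mW/cm².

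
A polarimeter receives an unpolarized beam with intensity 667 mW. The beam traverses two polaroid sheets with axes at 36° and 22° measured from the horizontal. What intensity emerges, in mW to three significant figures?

Unpolarized light through the first polarizer → I₁ = 667 mW/2 = 333.5 mW, polarized at 36°.
I₂ = I₁ · cos²(14°) = 333.5 · 0.9415 = 314 mW.

I ≈ 314 mW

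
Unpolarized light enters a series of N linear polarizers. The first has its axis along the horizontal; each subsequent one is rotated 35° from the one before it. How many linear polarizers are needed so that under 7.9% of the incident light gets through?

N = 6

First polarizer halves the unpolarized light: factor 1/2.
Each further stage multiplies by cos²(35°) = 0.671.
After N polarizers: T = 0.5·0.671^(N−1). Require T < 0.079 ⇒ N−1 > ln(0.079/0.5)/ln(0.671) = 4.62, so N−1 ≥ 5 and N = 6.
Check: N=6 gives T = 0.06802 < 0.079; N=5 gives T = 0.1014.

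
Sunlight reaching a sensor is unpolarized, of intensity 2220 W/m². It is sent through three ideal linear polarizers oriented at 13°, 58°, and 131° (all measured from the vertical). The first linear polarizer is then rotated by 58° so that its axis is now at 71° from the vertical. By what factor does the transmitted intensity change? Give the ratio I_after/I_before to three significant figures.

Before rotation:
Unpolarized light through the first polarizer → I₁ = ½ I₀, now polarized at 13°.
I₂ = I₁ cos²(58° − 13°) = 0.5 I₀ · cos²(45°) = 0.25 I₀.
I₃ = I₂ cos²(131° − 58°) = 0.25 I₀ · cos²(73°) = 0.02137 I₀.
After rotation:
Unpolarized light through the first polarizer → I₁ = ½ I₀, now polarized at 71°.
I₂ = I₁ cos²(58° − 71°) = 0.5 I₀ · cos²(13°) = 0.4747 I₀.
I₃ = I₂ cos²(131° − 58°) = 0.4747 I₀ · cos²(73°) = 0.04058 I₀.
Ratio = 0.04058 / 0.02137 = 1.899.

I_new/I_old ≈ 1.90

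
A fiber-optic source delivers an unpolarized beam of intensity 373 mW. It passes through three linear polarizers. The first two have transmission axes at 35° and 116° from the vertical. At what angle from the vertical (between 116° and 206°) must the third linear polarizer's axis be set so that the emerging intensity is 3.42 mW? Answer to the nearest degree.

θ ≈ 146°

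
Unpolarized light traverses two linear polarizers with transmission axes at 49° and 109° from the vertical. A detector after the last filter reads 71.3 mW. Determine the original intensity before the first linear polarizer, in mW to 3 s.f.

I₀ ≈ 570 mW

Unpolarized light through the first polarizer → I₁ = ½ I₀, now polarized at 49°.
I₂ = I₁ cos²(109° − 49°) = 0.5 I₀ · cos²(60°) = 0.125 I₀.
So 71.3 mW = 0.125 I₀, giving I₀ = 71.3/0.125 = 570.4 mW.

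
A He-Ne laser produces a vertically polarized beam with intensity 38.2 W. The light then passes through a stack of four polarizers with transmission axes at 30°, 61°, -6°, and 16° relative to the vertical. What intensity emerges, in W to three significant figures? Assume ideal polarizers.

By Malus's law, I₁ = 38.2 W · cos²(30°) = 28.65 W.
I₂ = I₁ · cos²(31°) = 28.65 · 0.7347 = 21.05 W.
I₃ = I₂ · cos²(67°) = 21.05 · 0.1527 = 3.214 W.
I₄ = I₃ · cos²(22°) = 3.214 · 0.8597 = 2.763 W.

I ≈ 2.76 W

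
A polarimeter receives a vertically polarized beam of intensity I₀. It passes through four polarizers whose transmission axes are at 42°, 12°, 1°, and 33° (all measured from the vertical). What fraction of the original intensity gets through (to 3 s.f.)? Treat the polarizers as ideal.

≈ 0.287 I₀

By Malus's law, I₁ = I₀ cos²(42° − 0°) = I₀ cos²(42°) = 0.5523 I₀.
I₂ = I₁ cos²(12° − 42°) = 0.5523 I₀ · cos²(30°) = 0.4142 I₀.
I₃ = I₂ cos²(1° − 12°) = 0.4142 I₀ · cos²(11°) = 0.3991 I₀.
I₄ = I₃ cos²(33° − 1°) = 0.3991 I₀ · cos²(32°) = 0.287 I₀.
Transmitted fraction = 0.287.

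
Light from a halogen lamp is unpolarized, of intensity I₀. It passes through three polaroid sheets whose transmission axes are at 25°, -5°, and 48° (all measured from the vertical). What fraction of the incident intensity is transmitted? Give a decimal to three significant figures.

≈ 0.136 I₀

Unpolarized light through the first polarizer → I₁ = ½ I₀, now polarized at 25°.
I₂ = I₁ cos²(-5° − 25°) = 0.5 I₀ · cos²(30°) = 0.375 I₀.
I₃ = I₂ cos²(48° + 5°) = 0.375 I₀ · cos²(53°) = 0.1358 I₀.
Transmitted fraction = 0.1358.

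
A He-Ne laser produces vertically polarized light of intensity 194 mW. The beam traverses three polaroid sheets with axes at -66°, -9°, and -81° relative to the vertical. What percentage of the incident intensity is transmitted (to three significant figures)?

≈ 0.469%

I₁ = 194 mW · cos²(66°) = 32.09 mW.
I₂ = I₁ · cos²(57°) = 32.09 · 0.2966 = 9.52 mW.
I₃ = I₂ · cos²(72°) = 9.52 · 0.09549 = 0.9091 mW.
That is 0.4686% of the incident intensity.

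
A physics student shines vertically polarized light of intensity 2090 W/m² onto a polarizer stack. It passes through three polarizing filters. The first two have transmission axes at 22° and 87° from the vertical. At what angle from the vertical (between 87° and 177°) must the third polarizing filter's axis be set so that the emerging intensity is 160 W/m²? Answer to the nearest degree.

θ ≈ 132°

I₁ = I₀ cos²(22° − 0°) = I₀ cos²(22°) = 0.8597 I₀.
I₂ = I₁ cos²(87° − 22°) = 0.8597 I₀ · cos²(65°) = 0.1535 I₀.
Target fraction: 160 / 2090 W/m² = 0.07656 of I₀.
Need I₃/I₀ = 0.07656, so cos²(θ − 87°) = 0.07656 / 0.1535 = 0.4986.
θ − 87° = arccos(√0.4986) = 45.1°, giving θ ≈ 87 + 45.1 = 132.1°.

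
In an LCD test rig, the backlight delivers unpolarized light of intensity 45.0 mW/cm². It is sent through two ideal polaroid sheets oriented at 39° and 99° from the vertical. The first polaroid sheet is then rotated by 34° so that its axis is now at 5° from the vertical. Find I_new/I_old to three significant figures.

I_new/I_old ≈ 0.0195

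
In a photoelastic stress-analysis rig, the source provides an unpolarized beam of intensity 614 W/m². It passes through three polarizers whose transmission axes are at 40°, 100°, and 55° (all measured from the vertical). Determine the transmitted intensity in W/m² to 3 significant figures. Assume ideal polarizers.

Unpolarized light through the first polarizer → I₁ = 614 W/m²/2 = 307 W/m², polarized at 40°.
I₂ = I₁ · cos²(60°) = 307 · 0.25 = 76.75 W/m².
I₃ = I₂ · cos²(45°) = 76.75 · 0.5 = 38.38 W/m².

I ≈ 38.4 W/m²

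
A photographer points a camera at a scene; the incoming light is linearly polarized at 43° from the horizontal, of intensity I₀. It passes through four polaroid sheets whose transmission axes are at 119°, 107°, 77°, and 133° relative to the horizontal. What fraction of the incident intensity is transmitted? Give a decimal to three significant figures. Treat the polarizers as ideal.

≈ 0.0131 I₀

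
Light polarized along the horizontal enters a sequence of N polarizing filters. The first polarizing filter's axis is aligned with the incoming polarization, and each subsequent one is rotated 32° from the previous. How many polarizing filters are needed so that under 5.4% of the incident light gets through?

N = 10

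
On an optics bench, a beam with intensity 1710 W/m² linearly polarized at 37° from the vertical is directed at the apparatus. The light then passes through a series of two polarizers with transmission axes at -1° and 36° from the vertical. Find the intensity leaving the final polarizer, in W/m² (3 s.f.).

I₁ = 1710 W/m² · cos²(38°) = 1062 W/m².
I₂ = I₁ · cos²(37°) = 1062 · 0.6378 = 677.3 W/m².

I ≈ 677 W/m²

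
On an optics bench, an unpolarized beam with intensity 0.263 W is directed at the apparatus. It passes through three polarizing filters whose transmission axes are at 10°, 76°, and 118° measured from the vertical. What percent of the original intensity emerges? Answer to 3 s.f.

Unpolarized light through the first polarizer → I₁ = 0.263 W/2 = 0.1315 W, polarized at 10°.
I₂ = I₁ · cos²(66°) = 0.1315 · 0.1654 = 0.02175 W.
I₃ = I₂ · cos²(42°) = 0.02175 · 0.5523 = 0.01201 W.
That is 4.568% of the incident intensity.

≈ 4.57%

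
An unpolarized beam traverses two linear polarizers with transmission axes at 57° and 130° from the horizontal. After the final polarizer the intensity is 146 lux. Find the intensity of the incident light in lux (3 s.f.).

I₀ ≈ 3420 lux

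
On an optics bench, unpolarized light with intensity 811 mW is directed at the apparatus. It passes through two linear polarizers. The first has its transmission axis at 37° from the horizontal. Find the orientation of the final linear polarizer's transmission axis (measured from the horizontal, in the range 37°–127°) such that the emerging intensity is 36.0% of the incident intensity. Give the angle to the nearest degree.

Unpolarized light through the first polarizer → I₁ = ½ I₀, now polarized at 37°.
Need I₂/I₀ = 0.36, so cos²(θ − 37°) = 0.36 / 0.5 = 0.72.
θ − 37° = arccos(√0.72) = 31.9°, giving θ ≈ 37 + 31.9 = 68.9°.

θ ≈ 69°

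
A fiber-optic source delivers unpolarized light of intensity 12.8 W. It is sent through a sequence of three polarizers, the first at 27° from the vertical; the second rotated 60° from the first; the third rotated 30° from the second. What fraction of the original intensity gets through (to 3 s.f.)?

Unpolarized light through the first polarizer → I₁ = 12.8 W/2 = 6.4 W, polarized at 27°.
I₂ = I₁ · cos²(60°) = 6.4 · 0.25 = 1.6 W.
I₃ = I₂ · cos²(30°) = 1.6 · 0.75 = 1.2 W.
Transmitted fraction = 0.09375.

I/I₀ ≈ 0.0938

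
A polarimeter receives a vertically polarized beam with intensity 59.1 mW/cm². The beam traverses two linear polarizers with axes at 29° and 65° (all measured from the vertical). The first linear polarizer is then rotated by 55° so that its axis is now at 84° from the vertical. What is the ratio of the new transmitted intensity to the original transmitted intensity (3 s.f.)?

I_new/I_old ≈ 0.0195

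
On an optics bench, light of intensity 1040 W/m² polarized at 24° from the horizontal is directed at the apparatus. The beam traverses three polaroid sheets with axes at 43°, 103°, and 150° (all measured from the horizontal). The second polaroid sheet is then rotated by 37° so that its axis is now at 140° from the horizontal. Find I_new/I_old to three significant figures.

I_new/I_old ≈ 0.124

Before rotation:
By Malus's law, I₁ = I₀ cos²(43° − 24°) = I₀ cos²(19°) = 0.894 I₀.
I₂ = I₁ cos²(103° − 43°) = 0.894 I₀ · cos²(60°) = 0.2235 I₀.
I₃ = I₂ cos²(150° − 103°) = 0.2235 I₀ · cos²(47°) = 0.104 I₀.
After rotation:
I₁ = I₀ cos²(43° − 24°) = I₀ cos²(19°) = 0.894 I₀.
Angle between axes 1 and 2: 83°. I₂ = 0.894 I₀ · cos²(83°) = 0.01328 I₀.
I₃ = I₂ cos²(150° − 140°) = 0.01328 I₀ · cos²(10°) = 0.01288 I₀.
Ratio = 0.01288 / 0.104 = 0.1239.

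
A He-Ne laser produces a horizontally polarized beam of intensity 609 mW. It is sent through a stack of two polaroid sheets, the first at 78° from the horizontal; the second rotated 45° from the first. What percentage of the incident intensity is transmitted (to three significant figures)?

≈ 2.16%

I₁ = 609 mW · cos²(78°) = 26.33 mW.
I₂ = I₁ · cos²(45°) = 26.33 · 0.5 = 13.16 mW.
That is 2.161% of the incident intensity.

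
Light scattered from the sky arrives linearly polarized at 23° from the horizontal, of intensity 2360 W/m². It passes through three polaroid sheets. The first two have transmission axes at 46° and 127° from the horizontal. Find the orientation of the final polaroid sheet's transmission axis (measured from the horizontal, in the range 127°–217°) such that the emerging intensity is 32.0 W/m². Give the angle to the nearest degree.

I₁ = I₀ cos²(46° − 23°) = I₀ cos²(23°) = 0.8473 I₀.
I₂ = I₁ cos²(127° − 46°) = 0.8473 I₀ · cos²(81°) = 0.02074 I₀.
Target fraction: 32.0 / 2360 W/m² = 0.01356 of I₀.
Need I₃/I₀ = 0.01356, so cos²(θ − 127°) = 0.01356 / 0.02074 = 0.6539.
θ − 127° = arccos(√0.6539) = 36.0°, giving θ ≈ 127 + 36.0 = 163.0°.

θ ≈ 163°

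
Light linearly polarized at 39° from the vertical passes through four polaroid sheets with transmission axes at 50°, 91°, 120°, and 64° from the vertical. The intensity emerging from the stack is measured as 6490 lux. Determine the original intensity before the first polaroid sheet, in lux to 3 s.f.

I₀ ≈ 4.94e4 lux

By Malus's law, I₁ = I₀ cos²(50° − 39°) = I₀ cos²(11°) = 0.9636 I₀.
I₂ = I₁ cos²(91° − 50°) = 0.9636 I₀ · cos²(41°) = 0.5488 I₀.
I₃ = I₂ cos²(120° − 91°) = 0.5488 I₀ · cos²(29°) = 0.4198 I₀.
I₄ = I₃ cos²(64° − 120°) = 0.4198 I₀ · cos²(56°) = 0.1313 I₀.
So 6490 lux = 0.1313 I₀, giving I₀ = 6490/0.1313 = 4.943e+04 lux.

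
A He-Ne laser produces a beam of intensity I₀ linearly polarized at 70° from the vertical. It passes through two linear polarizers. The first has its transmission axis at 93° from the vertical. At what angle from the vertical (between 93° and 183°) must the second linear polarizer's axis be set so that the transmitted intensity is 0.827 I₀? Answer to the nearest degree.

θ ≈ 102°

I₁ = I₀ cos²(93° − 70°) = I₀ cos²(23°) = 0.8473 I₀.
Need I₂/I₀ = 0.827, so cos²(θ − 93°) = 0.827 / 0.8473 = 0.976.
θ − 93° = arccos(√0.976) = 8.9°, giving θ ≈ 93 + 8.9 = 101.9°.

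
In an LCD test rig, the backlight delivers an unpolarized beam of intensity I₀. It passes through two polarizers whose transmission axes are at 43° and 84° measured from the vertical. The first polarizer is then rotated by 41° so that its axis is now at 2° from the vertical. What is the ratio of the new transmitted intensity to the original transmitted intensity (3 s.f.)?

Before rotation:
Unpolarized light through the first polarizer → I₁ = ½ I₀, now polarized at 43°.
I₂ = I₁ cos²(84° − 43°) = 0.5 I₀ · cos²(41°) = 0.2848 I₀.
After rotation:
Unpolarized light through the first polarizer → I₁ = ½ I₀, now polarized at 2°.
I₂ = I₁ cos²(84° − 2°) = 0.5 I₀ · cos²(82°) = 0.009685 I₀.
Ratio = 0.009685 / 0.2848 = 0.03401.

I_new/I_old ≈ 0.0340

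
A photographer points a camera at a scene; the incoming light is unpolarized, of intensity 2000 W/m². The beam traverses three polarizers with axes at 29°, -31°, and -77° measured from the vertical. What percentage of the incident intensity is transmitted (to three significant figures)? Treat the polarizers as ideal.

≈ 6.03%

Unpolarized light through the first polarizer → I₁ = 2000 W/m²/2 = 1000 W/m², polarized at 29°.
I₂ = I₁ · cos²(60°) = 1000 · 0.25 = 250 W/m².
I₃ = I₂ · cos²(46°) = 250 · 0.4826 = 120.6 W/m².
That is 6.032% of the incident intensity.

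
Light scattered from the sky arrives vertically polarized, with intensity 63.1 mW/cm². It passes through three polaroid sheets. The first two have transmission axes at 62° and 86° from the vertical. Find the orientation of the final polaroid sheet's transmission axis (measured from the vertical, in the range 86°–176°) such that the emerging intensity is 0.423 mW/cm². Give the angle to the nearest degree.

θ ≈ 165°

By Malus's law, I₁ = I₀ cos²(62° − 0°) = I₀ cos²(62°) = 0.2204 I₀.
I₂ = I₁ cos²(86° − 62°) = 0.2204 I₀ · cos²(24°) = 0.1839 I₀.
Target fraction: 0.423 / 63.1 mW/cm² = 0.006704 of I₀.
Need I₃/I₀ = 0.006704, so cos²(θ − 86°) = 0.006704 / 0.1839 = 0.03644.
θ − 86° = arccos(√0.03644) = 79.0°, giving θ ≈ 86 + 79.0 = 165.0°.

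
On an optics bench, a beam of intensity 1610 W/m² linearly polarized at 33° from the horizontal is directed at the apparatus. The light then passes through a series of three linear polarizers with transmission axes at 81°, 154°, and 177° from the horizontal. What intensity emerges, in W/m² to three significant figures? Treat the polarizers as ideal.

I₁ = 1610 W/m² · cos²(48°) = 720.9 W/m².
I₂ = I₁ · cos²(73°) = 720.9 · 0.08548 = 61.62 W/m².
I₃ = I₂ · cos²(23°) = 61.62 · 0.8473 = 52.21 W/m².

I ≈ 52.2 W/m²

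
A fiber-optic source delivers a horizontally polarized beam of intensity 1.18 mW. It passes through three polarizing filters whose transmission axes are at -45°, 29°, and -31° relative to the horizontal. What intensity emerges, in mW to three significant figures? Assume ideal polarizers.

I ≈ 0.0112 mW

By Malus's law, I₁ = 1.18 mW · cos²(45°) = 0.59 mW.
I₂ = I₁ · cos²(74°) = 0.59 · 0.07598 = 0.04483 mW.
I₃ = I₂ · cos²(60°) = 0.04483 · 0.25 = 0.01121 mW.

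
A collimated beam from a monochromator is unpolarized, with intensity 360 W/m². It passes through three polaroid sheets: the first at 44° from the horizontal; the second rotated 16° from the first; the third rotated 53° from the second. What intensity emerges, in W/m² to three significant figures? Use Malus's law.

I ≈ 60.2 W/m²

Unpolarized light through the first polarizer → I₁ = 360 W/m²/2 = 180 W/m², polarized at 44°.
I₂ = I₁ · cos²(16°) = 180 · 0.924 = 166.3 W/m².
I₃ = I₂ · cos²(53°) = 166.3 · 0.3622 = 60.24 W/m².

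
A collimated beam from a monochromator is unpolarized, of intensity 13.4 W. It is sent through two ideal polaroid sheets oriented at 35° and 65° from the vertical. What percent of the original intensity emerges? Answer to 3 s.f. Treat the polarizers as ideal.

Unpolarized light through the first polarizer → I₁ = 13.4 W/2 = 6.7 W, polarized at 35°.
I₂ = I₁ · cos²(30°) = 6.7 · 0.75 = 5.025 W.
That is 37.5% of the incident intensity.

≈ 37.5%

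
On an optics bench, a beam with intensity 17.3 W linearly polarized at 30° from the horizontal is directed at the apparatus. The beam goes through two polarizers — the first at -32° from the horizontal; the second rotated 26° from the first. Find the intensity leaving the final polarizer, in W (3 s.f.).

I ≈ 3.08 W

I₁ = 17.3 W · cos²(62°) = 3.813 W.
I₂ = I₁ · cos²(26°) = 3.813 · 0.8078 = 3.08 W.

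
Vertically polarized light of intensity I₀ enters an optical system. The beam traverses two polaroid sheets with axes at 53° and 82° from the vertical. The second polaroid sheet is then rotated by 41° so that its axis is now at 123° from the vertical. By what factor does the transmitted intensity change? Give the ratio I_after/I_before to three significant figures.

Before rotation:
I₁ = I₀ cos²(53° − 0°) = I₀ cos²(53°) = 0.3622 I₀.
I₂ = I₁ cos²(82° − 53°) = 0.3622 I₀ · cos²(29°) = 0.2771 I₀.
After rotation:
I₁ = I₀ cos²(53° − 0°) = I₀ cos²(53°) = 0.3622 I₀.
I₂ = I₁ cos²(123° − 53°) = 0.3622 I₀ · cos²(70°) = 0.04237 I₀.
Ratio = 0.04237 / 0.2771 = 0.1529.

I_new/I_old ≈ 0.153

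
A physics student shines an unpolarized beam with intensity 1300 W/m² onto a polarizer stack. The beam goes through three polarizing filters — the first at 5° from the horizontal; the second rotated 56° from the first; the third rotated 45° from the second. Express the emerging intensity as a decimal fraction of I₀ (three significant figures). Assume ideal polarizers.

Unpolarized light through the first polarizer → I₁ = 1300 W/m²/2 = 650 W/m², polarized at 5°.
I₂ = I₁ · cos²(56°) = 650 · 0.3127 = 203.3 W/m².
I₃ = I₂ · cos²(45°) = 203.3 · 0.5 = 101.6 W/m².
Transmitted fraction = 0.07817.

I/I₀ ≈ 0.0782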